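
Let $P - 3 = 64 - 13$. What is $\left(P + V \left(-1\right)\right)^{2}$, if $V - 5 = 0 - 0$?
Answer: $2401$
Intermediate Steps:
$V = 5$ ($V = 5 + \left(0 - 0\right) = 5 + \left(0 + 0\right) = 5 + 0 = 5$)
$P = 54$ ($P = 3 + \left(64 - 13\right) = 3 + 51 = 54$)
$\left(P + V \left(-1\right)\right)^{2} = \left(54 + 5 \left(-1\right)\right)^{2} = \left(54 - 5\right)^{2} = 49^{2} = 2401$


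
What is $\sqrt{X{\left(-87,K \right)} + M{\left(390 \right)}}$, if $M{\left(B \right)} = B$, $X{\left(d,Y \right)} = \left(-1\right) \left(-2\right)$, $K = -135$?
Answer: $14 \sqrt{2} \approx 19.799$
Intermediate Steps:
$X{\left(d,Y \right)} = 2$
$\sqrt{X{\left(-87,K \right)} + M{\left(390 \right)}} = \sqrt{2 + 390} = \sqrt{392} = 14 \sqrt{2}$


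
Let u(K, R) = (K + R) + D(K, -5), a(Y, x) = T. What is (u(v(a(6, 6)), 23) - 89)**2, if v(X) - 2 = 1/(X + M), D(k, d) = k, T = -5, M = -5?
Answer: 96721/25 ≈ 3868.8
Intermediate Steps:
a(Y, x) = -5
v(X) = 2 + 1/(-5 + X) (v(X) = 2 + 1/(X - 5) = 2 + 1/(-5 + X))
u(K, R) = R + 2*K (u(K, R) = (K + R) + K = R + 2*K)
(u(v(a(6, 6)), 23) - 89)**2 = ((23 + 2*((-9 + 2*(-5))/(-5 - 5))) - 89)**2 = ((23 + 2*((-9 - 10)/(-10))) - 89)**2 = ((23 + 2*(-1/10*(-19))) - 89)**2 = ((23 + 2*(19/10)) - 89)**2 = ((23 + 19/5) - 89)**2 = (134/5 - 89)**2 = (-311/5)**2 = 96721/25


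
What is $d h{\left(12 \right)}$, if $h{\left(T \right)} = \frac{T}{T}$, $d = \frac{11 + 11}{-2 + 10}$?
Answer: $\frac{11}{4} \approx 2.75$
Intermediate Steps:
$d = \frac{11}{4}$ ($d = \frac{22}{8} = 22 \cdot \frac{1}{8} = \frac{11}{4} \approx 2.75$)
$h{\left(T \right)} = 1$
$d h{\left(12 \right)} = \frac{11}{4} \cdot 1 = \frac{11}{4}$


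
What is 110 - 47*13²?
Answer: -7833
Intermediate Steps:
110 - 47*13² = 110 - 47*169 = 110 - 7943 = -7833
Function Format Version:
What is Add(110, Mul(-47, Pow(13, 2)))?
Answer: -7833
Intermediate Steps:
Add(110, Mul(-47, Pow(13, 2))) = Add(110, Mul(-47, 169)) = Add(110, -7943) = -7833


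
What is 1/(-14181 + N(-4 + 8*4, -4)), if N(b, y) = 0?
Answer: -1/14181 ≈ -7.0517e-5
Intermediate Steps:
1/(-14181 + N(-4 + 8*4, -4)) = 1/(-14181 + 0) = 1/(-14181) = -1/14181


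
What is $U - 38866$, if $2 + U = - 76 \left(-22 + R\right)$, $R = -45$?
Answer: $-33776$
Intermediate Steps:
$U = 5090$ ($U = -2 - 76 \left(-22 - 45\right) = -2 - -5092 = -2 + 5092 = 5090$)
$U - 38866 = 5090 - 38866 = -33776$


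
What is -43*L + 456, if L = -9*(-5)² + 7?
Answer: 9830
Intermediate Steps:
L = -218 (L = -9*25 + 7 = -225 + 7 = -218)
-43*L + 456 = -43*(-218) + 456 = 9374 + 456 = 9830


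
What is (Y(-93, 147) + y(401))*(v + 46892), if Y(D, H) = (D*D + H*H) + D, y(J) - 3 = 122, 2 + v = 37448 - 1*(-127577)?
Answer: 6418905350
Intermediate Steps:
v = 165023 (v = -2 + (37448 - 1*(-127577)) = -2 + (37448 + 127577) = -2 + 165025 = 165023)
y(J) = 125 (y(J) = 3 + 122 = 125)
Y(D, H) = D + D² + H² (Y(D, H) = (D² + H²) + D = D + D² + H²)
(Y(-93, 147) + y(401))*(v + 46892) = ((-93 + (-93)² + 147²) + 125)*(165023 + 46892) = ((-93 + 8649 + 21609) + 125)*211915 = (30165 + 125)*211915 = 30290*211915 = 6418905350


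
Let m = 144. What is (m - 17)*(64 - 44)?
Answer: 2540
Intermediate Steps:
(m - 17)*(64 - 44) = (144 - 17)*(64 - 44) = 127*20 = 2540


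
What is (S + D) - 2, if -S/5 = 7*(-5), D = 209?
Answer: 382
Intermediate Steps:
S = 175 (S = -35*(-5) = -5*(-35) = 175)
(S + D) - 2 = (175 + 209) - 2 = 384 - 2 = 382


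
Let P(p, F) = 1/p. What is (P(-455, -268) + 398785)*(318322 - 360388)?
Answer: -7632756821484/455 ≈ -1.6775e+10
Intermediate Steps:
(P(-455, -268) + 398785)*(318322 - 360388) = (1/(-455) + 398785)*(318322 - 360388) = (-1/455 + 398785)*(-42066) = (181447174/455)*(-42066) = -7632756821484/455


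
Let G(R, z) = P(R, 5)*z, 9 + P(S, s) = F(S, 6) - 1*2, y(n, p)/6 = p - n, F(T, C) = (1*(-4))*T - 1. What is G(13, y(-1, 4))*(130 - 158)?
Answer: 53760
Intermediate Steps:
F(T, C) = -1 - 4*T (F(T, C) = -4*T - 1 = -1 - 4*T)
y(n, p) = -6*n + 6*p (y(n, p) = 6*(p - n) = -6*n + 6*p)
P(S, s) = -12 - 4*S (P(S, s) = -9 + ((-1 - 4*S) - 1*2) = -9 + ((-1 - 4*S) - 2) = -9 + (-3 - 4*S) = -12 - 4*S)
G(R, z) = z*(-12 - 4*R) (G(R, z) = (-12 - 4*R)*z = z*(-12 - 4*R))
G(13, y(-1, 4))*(130 - 158) = (-4*(-6*(-1) + 6*4)*(3 + 13))*(130 - 158) = -4*(6 + 24)*16*(-28) = -4*30*16*(-28) = -1920*(-28) = 53760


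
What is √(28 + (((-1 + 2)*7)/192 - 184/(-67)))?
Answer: √79593789/1608 ≈ 5.5482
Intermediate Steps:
√(28 + (((-1 + 2)*7)/192 - 184/(-67))) = √(28 + ((1*7)*(1/192) - 184*(-1/67))) = √(28 + (7*(1/192) + 184/67)) = √(28 + (7/192 + 184/67)) = √(28 + 35797/12864) = √(395989/12864) = √79593789/1608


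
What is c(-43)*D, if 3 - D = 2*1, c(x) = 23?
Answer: 23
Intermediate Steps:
D = 1 (D = 3 - 2 = 1)
c(-43)*D = 23*1 = 23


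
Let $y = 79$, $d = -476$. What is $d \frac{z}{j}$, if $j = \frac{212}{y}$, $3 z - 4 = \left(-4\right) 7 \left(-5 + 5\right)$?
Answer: $- \frac{37604}{159} \approx -236.5$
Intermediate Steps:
$z = \frac{4}{3}$ ($z = \frac{4}{3} + \frac{\left(-4\right) 7 \left(-5 + 5\right)}{3} = \frac{4}{3} + \frac{\left(-28\right) 0}{3} = \frac{4}{3} + \frac{1}{3} \cdot 0 = \frac{4}{3} + 0 = \frac{4}{3} \approx 1.3333$)
$j = \frac{212}{79} \approx 2.6835$
$d \frac{z}{j} = - 476 \frac{4}{3 \cdot \frac{212}{79}} = - 476 \cdot \frac{4}{3} \cdot \frac{79}{212} = \left(-476\right) \frac{79}{159} = - \frac{37604}{159}$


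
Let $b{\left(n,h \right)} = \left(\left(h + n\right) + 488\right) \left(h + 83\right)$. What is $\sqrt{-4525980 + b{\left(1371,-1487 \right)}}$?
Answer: $2 i \sqrt{1262067} \approx 2246.8 i$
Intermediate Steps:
$b{\left(n,h \right)} = \left(83 + h\right) \left(488 + h + n\right)$ ($b{\left(n,h \right)} = \left(488 + h + n\right) \left(83 + h\right) = \left(83 + h\right) \left(488 + h + n\right)$)
$\sqrt{-4525980 + b{\left(1371,-1487 \right)}} = \sqrt{-4525980 + \left(40504 + \left(-1487\right)^{2} + 83 \cdot 1371 + 571 \left(-1487\right) - 2038677\right)} = \sqrt{-4525980 + \left(40504 + 2211169 + 113793 - 849077 - 2038677\right)} = \sqrt{-4525980 - 522288} = \sqrt{-5048268} = 2 i \sqrt{1262067}$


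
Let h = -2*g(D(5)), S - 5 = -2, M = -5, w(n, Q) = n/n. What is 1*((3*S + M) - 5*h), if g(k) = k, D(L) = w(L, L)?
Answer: 14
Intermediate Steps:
w(n, Q) = 1
D(L) = 1
S = 3 (S = 5 - 2 = 3)
h = -2 (h = -2*1 = -2)
1*((3*S + M) - 5*h) = 1*((3*3 - 5) - 5*(-2)) = 1*((9 - 5) + 10) = 1*(4 + 10) = 1*14 = 14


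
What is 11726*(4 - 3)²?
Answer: 11726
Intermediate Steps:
11726*(4 - 3)² = 11726*1² = 11726*1 = 11726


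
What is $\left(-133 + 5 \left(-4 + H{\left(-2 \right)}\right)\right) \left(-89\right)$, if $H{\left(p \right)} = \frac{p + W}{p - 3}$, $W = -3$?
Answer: $13172$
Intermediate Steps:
$H{\left(p \right)} = 1$ ($H{\left(p \right)} = \frac{p - 3}{p - 3} = \frac{-3 + p}{-3 + p} = 1$)
$\left(-133 + 5 \left(-4 + H{\left(-2 \right)}\right)\right) \left(-89\right) = \left(-133 + 5 \left(-4 + 1\right)\right) \left(-89\right) = \left(-133 + 5 \left(-3\right)\right) \left(-89\right) = \left(-133 - 15\right) \left(-89\right) = \left(-148\right) \left(-89\right) = 13172$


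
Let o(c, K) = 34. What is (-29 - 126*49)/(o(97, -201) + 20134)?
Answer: -6203/20168 ≈ -0.30757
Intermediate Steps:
(-29 - 126*49)/(o(97, -201) + 20134) = (-29 - 126*49)/(34 + 20134) = (-29 - 6174)/20168 = -6203*1/20168 = -6203/20168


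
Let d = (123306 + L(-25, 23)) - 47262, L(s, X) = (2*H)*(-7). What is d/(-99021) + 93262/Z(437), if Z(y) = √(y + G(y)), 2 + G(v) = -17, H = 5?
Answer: -75974/99021 + 46631*√418/209 ≈ 4560.8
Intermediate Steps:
G(v) = -19 (G(v) = -2 - 17 = -19)
L(s, X) = -70 (L(s, X) = (2*5)*(-7) = 10*(-7) = -70)
Z(y) = √(-19 + y) (Z(y) = √(y - 19) = √(-19 + y))
d = 75974 (d = (123306 - 70) - 47262 = 123236 - 47262 = 75974)
d/(-99021) + 93262/Z(437) = 75974/(-99021) + 93262/(√(-19 + 437)) = 75974*(-1/99021) + 93262/(√418) = -75974/99021 + 93262*(√418/418) = -75974/99021 + 46631*√418/209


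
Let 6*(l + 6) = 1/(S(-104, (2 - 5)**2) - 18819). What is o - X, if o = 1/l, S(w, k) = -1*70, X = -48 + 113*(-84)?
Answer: 6487134366/680005 ≈ 9539.8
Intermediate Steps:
X = -9540 (X = -48 - 9492 = -9540)
S(w, k) = -70
l = -680005/113334 (l = -6 + 1/(6*(-70 - 18819)) = -6 + (1/6)/(-18889) = -6 + (1/6)*(-1/18889) = -6 - 1/113334 = -680005/113334 ≈ -6.0000)
o = -113334/680005 (o = 1/(-680005/113334) = -113334/680005 ≈ -0.16667)
o - X = -113334/680005 - 1*(-9540) = -113334/680005 + 9540 = 6487134366/680005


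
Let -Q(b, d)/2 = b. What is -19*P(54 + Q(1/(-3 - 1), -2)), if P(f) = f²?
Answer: -225739/4 ≈ -56435.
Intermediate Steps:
Q(b, d) = -2*b
-19*P(54 + Q(1/(-3 - 1), -2)) = -19*(54 - 2/(-3 - 1))² = -19*(54 - 2/(-4))² = -19*(54 - 2*(-¼))² = -19*(54 + ½)² = -19*(109/2)² = -19*11881/4 = -225739/4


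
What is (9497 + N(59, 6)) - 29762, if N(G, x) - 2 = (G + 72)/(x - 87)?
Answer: -1641434/81 ≈ -20265.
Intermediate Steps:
N(G, x) = 2 + (72 + G)/(-87 + x) (N(G, x) = 2 + (G + 72)/(x - 87) = 2 + (72 + G)/(-87 + x))
(9497 + N(59, 6)) - 29762 = (9497 + (-102 + 59 + 2*6)/(-87 + 6)) - 29762 = (9497 + (-102 + 59 + 12)/(-81)) - 29762 = (9497 - 1/81*(-31)) - 29762 = (9497 + 31/81) - 29762 = 769288/81 - 29762 = -1641434/81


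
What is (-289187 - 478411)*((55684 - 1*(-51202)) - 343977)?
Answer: 181990577418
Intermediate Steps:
(-289187 - 478411)*((55684 - 1*(-51202)) - 343977) = -767598*((55684 + 51202) - 343977) = -767598*(106886 - 343977) = -767598*(-237091) = 181990577418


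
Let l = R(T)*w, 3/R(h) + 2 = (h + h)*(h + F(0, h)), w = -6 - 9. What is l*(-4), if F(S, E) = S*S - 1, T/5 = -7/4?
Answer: 1440/1349 ≈ 1.0675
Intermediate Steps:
T = -35/4 (T = 5*(-7/4) = -35/4 ≈ -8.7500)
F(S, E) = -1 + S² (F(S, E) = S² - 1 = -1 + S²)
w = -15
R(h) = 3/(-2 + 2*h*(-1 + h)) (R(h) = 3/(-2 + (h + h)*(h + (-1 + 0²))) = 3/(-2 + (2*h)*(h + (-1 + 0))) = 3/(-2 + (2*h)*(h - 1)) = 3/(-2 + (2*h)*(-1 + h)) = 3/(-2 + 2*h*(-1 + h)))
l = -360/1349 (l = (3/(2*(-1 + (-35/4)² - 1*(-35/4))))*(-15) = (3/(2*(-1 + 1225/16 + 35/4)))*(-15) = (3/(2*(1349/16)))*(-15) = ((3/2)*(16/1349))*(-15) = (24/1349)*(-15) = -360/1349 ≈ -0.26686)
l*(-4) = -360/1349*(-4) = 1440/1349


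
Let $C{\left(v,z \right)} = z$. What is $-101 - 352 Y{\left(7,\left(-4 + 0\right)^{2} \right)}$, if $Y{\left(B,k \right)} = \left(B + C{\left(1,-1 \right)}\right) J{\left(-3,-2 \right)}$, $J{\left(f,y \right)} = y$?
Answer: $4123$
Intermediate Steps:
$Y{\left(B,k \right)} = 2 - 2 B$ ($Y{\left(B,k \right)} = \left(B - 1\right) \left(-2\right) = \left(-1 + B\right) \left(-2\right) = 2 - 2 B$)
$-101 - 352 Y{\left(7,\left(-4 + 0\right)^{2} \right)} = -101 - 352 \left(2 - 14\right) = -101 - -4224 = -101 + 4224 = 4123$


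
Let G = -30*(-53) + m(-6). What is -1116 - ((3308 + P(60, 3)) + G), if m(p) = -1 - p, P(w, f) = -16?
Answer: -6003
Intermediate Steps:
G = 1595 (G = -30*(-53) + (-1 - 1*(-6)) = 1590 + (-1 + 6) = 1590 + 5 = 1595)
-1116 - ((3308 + P(60, 3)) + G) = -1116 - ((3308 - 16) + 1595) = -1116 - (3292 + 1595) = -1116 - 1*4887 = -1116 - 4887 = -6003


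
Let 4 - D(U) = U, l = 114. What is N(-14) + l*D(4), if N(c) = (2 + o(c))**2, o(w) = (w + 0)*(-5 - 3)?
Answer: 12996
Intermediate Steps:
D(U) = 4 - U
o(w) = -8*w (o(w) = w*(-8) = -8*w)
N(c) = (2 - 8*c)**2
N(-14) + l*D(4) = 4*(-1 + 4*(-14))**2 + 114*(4 - 1*4) = 4*(-1 - 56)**2 + 114*(4 - 4) = 4*(-57)**2 + 114*0 = 4*3249 + 0 = 12996 + 0 = 12996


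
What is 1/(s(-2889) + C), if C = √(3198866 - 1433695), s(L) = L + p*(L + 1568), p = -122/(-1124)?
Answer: -957759838/2346775562277 - 315844*√1765171/2346775562277 ≈ -0.00058693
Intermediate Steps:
p = 61/562 (p = -122*(-1/1124) = 61/562 ≈ 0.10854)
s(L) = 47824/281 + 623*L/562 (s(L) = L + 61*(L + 1568)/562 = L + 61*(1568 + L)/562 = L + (47824/281 + 61*L/562) = 47824/281 + 623*L/562)
C = √1765171 ≈ 1328.6
1/(s(-2889) + C) = 1/((47824/281 + (623/562)*(-2889)) + √1765171) = 1/((47824/281 - 1799847/562) + √1765171) = 1/(-1704199/562 + √1765171)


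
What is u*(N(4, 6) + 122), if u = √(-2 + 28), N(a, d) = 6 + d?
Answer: 134*√26 ≈ 683.27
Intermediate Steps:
u = √26 ≈ 5.0990
u*(N(4, 6) + 122) = √26*((6 + 6) + 122) = √26*(12 + 122) = √26*134 = 134*√26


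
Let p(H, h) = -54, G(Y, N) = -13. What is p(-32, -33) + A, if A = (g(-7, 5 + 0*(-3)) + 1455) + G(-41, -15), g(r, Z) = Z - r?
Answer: 1400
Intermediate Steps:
A = 1454 (A = (((5 + 0*(-3)) - 1*(-7)) + 1455) - 13 = (((5 + 0) + 7) + 1455) - 13 = ((5 + 7) + 1455) - 13 = (12 + 1455) - 13 = 1467 - 13 = 1454)
p(-32, -33) + A = -54 + 1454 = 1400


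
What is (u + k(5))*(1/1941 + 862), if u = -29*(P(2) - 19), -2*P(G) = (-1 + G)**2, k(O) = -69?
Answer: 553810333/1294 ≈ 4.2798e+5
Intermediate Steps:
P(G) = -(-1 + G)**2/2
u = 1131/2 (u = -29*(-(-1 + 2)**2/2 - 19) = -29*(-1/2*1**2 - 19) = -29*(-1/2*1 - 19) = -29*(-1/2 - 19) = -29*(-39/2) = 1131/2 ≈ 565.50)
(u + k(5))*(1/1941 + 862) = (1131/2 - 69)*(1/1941 + 862) = 993*(1/1941 + 862)/2 = (993/2)*(1673143/1941) = 553810333/1294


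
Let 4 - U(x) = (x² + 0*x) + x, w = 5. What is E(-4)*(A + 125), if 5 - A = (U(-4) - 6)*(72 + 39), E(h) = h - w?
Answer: -15156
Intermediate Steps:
E(h) = -5 + h (E(h) = h - 1*5 = h - 5 = -5 + h)
U(x) = 4 - x - x² (U(x) = 4 - ((x² + 0*x) + x) = 4 - ((x² + 0) + x) = 4 - (x² + x) = 4 - (x + x²) = 4 + (-x - x²) = 4 - x - x²)
A = 1559 (A = 5 - ((4 - 1*(-4) - 1*(-4)²) - 6)*(72 + 39) = 5 - ((4 + 4 - 1*16) - 6)*111 = 5 - ((4 + 4 - 16) - 6)*111 = 5 - (-8 - 6)*111 = 5 - (-14)*111 = 5 - 1*(-1554) = 5 + 1554 = 1559)
E(-4)*(A + 125) = (-5 - 4)*(1559 + 125) = -9*1684 = -15156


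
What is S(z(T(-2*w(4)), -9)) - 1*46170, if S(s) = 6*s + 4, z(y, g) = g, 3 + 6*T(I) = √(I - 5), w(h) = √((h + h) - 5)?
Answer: -46220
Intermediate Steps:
w(h) = √(-5 + 2*h) (w(h) = √(2*h - 5) = √(-5 + 2*h))
T(I) = -½ + √(-5 + I)/6 (T(I) = -½ + √(I - 5)/6 = -½ + √(-5 + I)/6)
S(s) = 4 + 6*s
S(z(T(-2*w(4)), -9)) - 1*46170 = (4 + 6*(-9)) - 1*46170 = (4 - 54) - 46170 = -50 - 46170 = -46220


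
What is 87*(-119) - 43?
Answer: -10396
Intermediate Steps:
87*(-119) - 43 = -10353 - 43 = -10396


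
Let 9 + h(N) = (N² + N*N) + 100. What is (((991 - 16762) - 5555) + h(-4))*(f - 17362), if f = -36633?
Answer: 1144855985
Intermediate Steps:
h(N) = 91 + 2*N² (h(N) = -9 + ((N² + N*N) + 100) = -9 + ((N² + N²) + 100) = -9 + (2*N² + 100) = -9 + (100 + 2*N²) = 91 + 2*N²)
(((991 - 16762) - 5555) + h(-4))*(f - 17362) = (((991 - 16762) - 5555) + (91 + 2*(-4)²))*(-36633 - 17362) = ((-15771 - 5555) + (91 + 2*16))*(-53995) = (-21326 + (91 + 32))*(-53995) = (-21326 + 123)*(-53995) = -21203*(-53995) = 1144855985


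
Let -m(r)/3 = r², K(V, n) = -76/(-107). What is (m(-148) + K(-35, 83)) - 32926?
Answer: -10554190/107 ≈ -98637.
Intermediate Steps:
K(V, n) = 76/107 (K(V, n) = -76*(-1/107) = 76/107)
m(r) = -3*r²
(m(-148) + K(-35, 83)) - 32926 = (-3*(-148)² + 76/107) - 32926 = (-3*21904 + 76/107) - 32926 = (-65712 + 76/107) - 32926 = -7031108/107 - 32926 = -10554190/107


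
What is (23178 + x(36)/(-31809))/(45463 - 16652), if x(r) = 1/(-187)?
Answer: 137869303375/171375981513 ≈ 0.80448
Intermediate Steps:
x(r) = -1/187
(23178 + x(36)/(-31809))/(45463 - 16652) = (23178 - 1/187/(-31809))/(45463 - 16652) = (23178 - 1/187*(-1/31809))/28811 = (23178 + 1/5948283)*(1/28811) = (137869303375/5948283)*(1/28811) = 137869303375/171375981513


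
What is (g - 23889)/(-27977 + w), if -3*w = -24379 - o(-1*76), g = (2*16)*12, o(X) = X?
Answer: 23505/19876 ≈ 1.1826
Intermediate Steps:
g = 384 (g = 32*12 = 384)
w = 8101 (w = -(-24379 - (-1)*76)/3 = -(-24379 - 1*(-76))/3 = -(-24379 + 76)/3 = -⅓*(-24303) = 8101)
(g - 23889)/(-27977 + w) = (384 - 23889)/(-27977 + 8101) = -23505/(-19876) = -23505*(-1/19876) = 23505/19876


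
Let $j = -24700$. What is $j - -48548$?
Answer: $23848$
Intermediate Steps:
$j - -48548 = -24700 - -48548 = -24700 + 48548 = 23848$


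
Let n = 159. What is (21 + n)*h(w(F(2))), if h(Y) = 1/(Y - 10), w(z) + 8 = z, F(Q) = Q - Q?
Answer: -10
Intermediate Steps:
F(Q) = 0
w(z) = -8 + z
h(Y) = 1/(-10 + Y)
(21 + n)*h(w(F(2))) = (21 + 159)/(-10 + (-8 + 0)) = 180/(-10 - 8) = 180/(-18) = 180*(-1/18) = -10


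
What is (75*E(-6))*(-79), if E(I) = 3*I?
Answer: 106650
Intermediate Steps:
(75*E(-6))*(-79) = (75*(3*(-6)))*(-79) = (75*(-18))*(-79) = -1350*(-79) = 106650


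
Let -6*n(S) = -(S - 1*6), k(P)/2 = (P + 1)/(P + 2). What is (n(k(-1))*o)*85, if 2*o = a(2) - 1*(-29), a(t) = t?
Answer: -2635/2 ≈ -1317.5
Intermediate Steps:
k(P) = 2*(1 + P)/(2 + P) (k(P) = 2*((P + 1)/(P + 2)) = 2*((1 + P)/(2 + P)) = 2*(1 + P)/(2 + P))
n(S) = -1 + S/6 (n(S) = -(-1)*(S - 1*6)/6 = -(-1)*(S - 6)/6 = -(-1)*(-6 + S)/6 = -(6 - S)/6 = -1 + S/6)
o = 31/2 (o = (2 - 1*(-29))/2 = (2 + 29)/2 = (½)*31 = 31/2 ≈ 15.500)
(n(k(-1))*o)*85 = ((-1 + (2*(1 - 1)/(2 - 1))/6)*(31/2))*85 = ((-1 + (2*0/1)/6)*(31/2))*85 = ((-1 + (2*1*0)/6)*(31/2))*85 = ((-1 + (⅙)*0)*(31/2))*85 = ((-1 + 0)*(31/2))*85 = -1*31/2*85 = -31/2*85 = -2635/2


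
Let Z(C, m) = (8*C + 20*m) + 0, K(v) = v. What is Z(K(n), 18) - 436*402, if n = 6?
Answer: -174864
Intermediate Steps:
Z(C, m) = 8*C + 20*m
Z(K(n), 18) - 436*402 = (8*6 + 20*18) - 436*402 = (48 + 360) - 175272 = 408 - 175272 = -174864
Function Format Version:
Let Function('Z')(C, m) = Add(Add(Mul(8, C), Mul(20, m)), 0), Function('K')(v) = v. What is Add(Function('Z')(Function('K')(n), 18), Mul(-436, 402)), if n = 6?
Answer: -174864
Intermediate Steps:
Function('Z')(C, m) = Add(Mul(8, C), Mul(20, m))
Add(Function('Z')(Function('K')(n), 18), Mul(-436, 402)) = Add(Add(Mul(8, 6), Mul(20, 18)), Mul(-436, 402)) = Add(Add(48, 360), -175272) = Add(408, -175272) = -174864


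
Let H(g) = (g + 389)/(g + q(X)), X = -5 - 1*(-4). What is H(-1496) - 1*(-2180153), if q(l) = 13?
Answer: 3233168006/1483 ≈ 2.1802e+6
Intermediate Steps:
X = -1 (X = -5 + 4 = -1)
H(g) = (389 + g)/(13 + g) (H(g) = (g + 389)/(g + 13) = (389 + g)/(13 + g))
H(-1496) - 1*(-2180153) = (389 - 1496)/(13 - 1496) - 1*(-2180153) = -1107/(-1483) + 2180153 = -1/1483*(-1107) + 2180153 = 1107/1483 + 2180153 = 3233168006/1483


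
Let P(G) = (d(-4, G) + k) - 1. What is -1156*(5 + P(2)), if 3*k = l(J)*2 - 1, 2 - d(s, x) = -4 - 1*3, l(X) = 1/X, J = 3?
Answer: -134096/9 ≈ -14900.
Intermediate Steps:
d(s, x) = 9 (d(s, x) = 2 - (-4 - 1*3) = 2 - (-4 - 3) = 2 - 1*(-7) = 2 + 7 = 9)
k = -1/9 (k = (2/3 - 1)/3 = (1/3)*(-1/3) = -1/9 ≈ -0.11111)
P(G) = 71/9 (P(G) = (9 - 1/9) - 1 = 80/9 - 1 = 71/9)
-1156*(5 + P(2)) = -1156*(5 + 71/9) = -134096/9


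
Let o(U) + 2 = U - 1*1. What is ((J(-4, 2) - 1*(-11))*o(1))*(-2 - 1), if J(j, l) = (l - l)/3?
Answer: 66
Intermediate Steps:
J(j, l) = 0 (J(j, l) = 0*(1/3) = 0)
o(U) = -3 + U (o(U) = -2 + (U - 1*1) = -2 + (U - 1) = -2 + (-1 + U) = -3 + U)
((J(-4, 2) - 1*(-11))*o(1))*(-2 - 1) = ((0 - 1*(-11))*(-3 + 1))*(-2 - 1) = ((0 + 11)*(-2))*(-3) = (11*(-2))*(-3) = -22*(-3) = 66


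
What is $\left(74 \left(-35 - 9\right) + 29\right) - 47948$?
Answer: $-51175$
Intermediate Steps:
$\left(74 \left(-35 - 9\right) + 29\right) - 47948 = \left(74 \left(-44\right) + 29\right) - 47948 = \left(-3256 + 29\right) - 47948 = -3227 - 47948 = -51175$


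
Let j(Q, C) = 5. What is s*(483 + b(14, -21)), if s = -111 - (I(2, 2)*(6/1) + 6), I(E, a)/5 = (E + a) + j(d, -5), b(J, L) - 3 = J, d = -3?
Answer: -193500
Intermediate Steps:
b(J, L) = 3 + J
I(E, a) = 25 + 5*E + 5*a (I(E, a) = 5*((E + a) + 5) = 5*(5 + E + a) = 25 + 5*E + 5*a)
s = -387 (s = -111 - ((25 + 5*2 + 5*2)*(6/1) + 6) = -111 - ((25 + 10 + 10)*(6*1) + 6) = -111 - (45*6 + 6) = -111 - (270 + 6) = -111 - 1*276 = -111 - 276 = -387)
s*(483 + b(14, -21)) = -387*(483 + (3 + 14)) = -387*(483 + 17) = -387*500 = -193500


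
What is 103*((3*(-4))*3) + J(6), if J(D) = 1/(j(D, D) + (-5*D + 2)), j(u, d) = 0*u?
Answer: -103825/28 ≈ -3708.0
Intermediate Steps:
j(u, d) = 0
J(D) = 1/(2 - 5*D) (J(D) = 1/(0 + (-5*D + 2)) = 1/(0 + (2 - 5*D)) = 1/(2 - 5*D))
103*((3*(-4))*3) + J(6) = 103*((3*(-4))*3) + 1/(2 - 5*6) = 103*(-12*3) + 1/(2 - 30) = 103*(-36) + 1/(-28) = -3708 - 1/28 = -103825/28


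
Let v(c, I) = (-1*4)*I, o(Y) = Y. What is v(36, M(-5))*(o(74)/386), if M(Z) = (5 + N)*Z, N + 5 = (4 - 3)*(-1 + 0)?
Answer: -740/193 ≈ -3.8342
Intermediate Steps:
N = -6 (N = -5 + (4 - 3)*(-1 + 0) = -5 + 1*(-1) = -5 - 1 = -6)
M(Z) = -Z (M(Z) = (5 - 6)*Z = -Z)
v(c, I) = -4*I
v(36, M(-5))*(o(74)/386) = (-(-4)*(-5))*(74/386) = (-4*5)*(74*(1/386)) = -20*37/193 = -740/193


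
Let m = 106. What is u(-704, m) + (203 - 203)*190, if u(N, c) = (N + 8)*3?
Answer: -2088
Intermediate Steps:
u(N, c) = 24 + 3*N (u(N, c) = (8 + N)*3 = 24 + 3*N)
u(-704, m) + (203 - 203)*190 = (24 + 3*(-704)) + (203 - 203)*190 = (24 - 2112) + 0*190 = -2088 + 0 = -2088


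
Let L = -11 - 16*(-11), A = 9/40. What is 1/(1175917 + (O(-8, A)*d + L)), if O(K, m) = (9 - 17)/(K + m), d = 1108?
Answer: 311/366116062 ≈ 8.4946e-7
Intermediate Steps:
A = 9/40 (A = 9*(1/40) = 9/40 ≈ 0.22500)
O(K, m) = -8/(K + m)
L = 165 (L = -11 + 176 = 165)
1/(1175917 + (O(-8, A)*d + L)) = 1/(1175917 + (-8/(-8 + 9/40)*1108 + 165)) = 1/(1175917 + (-8/(-311/40)*1108 + 165)) = 1/(1175917 + (-8*(-40/311)*1108 + 165)) = 1/(1175917 + ((320/311)*1108 + 165)) = 1/(1175917 + (354560/311 + 165)) = 1/(1175917 + 405875/311) = 1/(366116062/311) = 311/366116062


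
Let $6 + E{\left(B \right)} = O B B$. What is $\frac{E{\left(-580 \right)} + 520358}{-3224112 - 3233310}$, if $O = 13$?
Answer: $- \frac{815592}{1076237} \approx -0.75782$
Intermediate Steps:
$E{\left(B \right)} = -6 + 13 B^{2}$ ($E{\left(B \right)} = -6 + 13 B B = -6 + 13 B^{2}$)
$\frac{E{\left(-580 \right)} + 520358}{-3224112 - 3233310} = \frac{\left(-6 + 13 \left(-580\right)^{2}\right) + 520358}{-3224112 - 3233310} = \frac{\left(-6 + 13 \cdot 336400\right) + 520358}{-6457422} = \left(\left(-6 + 4373200\right) + 520358\right) \left(- \frac{1}{6457422}\right) = \left(4373194 + 520358\right) \left(- \frac{1}{6457422}\right) = 4893552 \left(- \frac{1}{6457422}\right) = - \frac{815592}{1076237}$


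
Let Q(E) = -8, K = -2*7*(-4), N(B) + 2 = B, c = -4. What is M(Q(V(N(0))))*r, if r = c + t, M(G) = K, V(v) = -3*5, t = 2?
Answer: -112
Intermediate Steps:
N(B) = -2 + B
K = 56 (K = -14*(-4) = 56)
V(v) = -15
M(G) = 56
r = -2 (r = -4 + 2 = -2)
M(Q(V(N(0))))*r = 56*(-2) = -112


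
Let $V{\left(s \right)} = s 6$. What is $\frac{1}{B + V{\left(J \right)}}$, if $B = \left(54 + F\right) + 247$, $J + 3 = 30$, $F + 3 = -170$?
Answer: $\frac{1}{290} \approx 0.0034483$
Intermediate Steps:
$F = -173$ ($F = -3 - 170 = -173$)
$J = 27$ ($J = -3 + 30 = 27$)
$B = 128$ ($B = \left(54 - 173\right) + 247 = -119 + 247 = 128$)
$V{\left(s \right)} = 6 s$
$\frac{1}{B + V{\left(J \right)}} = \frac{1}{128 + 6 \cdot 27} = \frac{1}{128 + 162} = \frac{1}{290}$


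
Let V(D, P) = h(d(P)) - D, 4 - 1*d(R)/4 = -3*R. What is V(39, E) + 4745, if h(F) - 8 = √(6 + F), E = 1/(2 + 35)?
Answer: 4714 + √30562/37 ≈ 4718.7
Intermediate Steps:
E = 1/37 ≈ 0.027027
d(R) = 16 + 12*R (d(R) = 16 - (-12)*R = 16 + 12*R)
h(F) = 8 + √(6 + F)
V(D, P) = 8 + √(22 + 12*P) - D (V(D, P) = (8 + √(6 + (16 + 12*P))) - D = (8 + √(22 + 12*P)) - D = 8 + √(22 + 12*P) - D)
V(39, E) + 4745 = (8 + √(22 + 12*(1/37)) - 1*39) + 4745 = (8 + √(22 + 12/37) - 39) + 4745 = (8 + √(826/37) - 39) + 4745 = (8 + √30562/37 - 39) + 4745 = (-31 + √30562/37) + 4745 = 4714 + √30562/37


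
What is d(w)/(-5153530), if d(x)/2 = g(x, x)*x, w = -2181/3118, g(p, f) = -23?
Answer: -50163/8034353270 ≈ -6.2436e-6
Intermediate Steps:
w = -2181/3118 (w = -2181*1/3118 = -2181/3118 ≈ -0.69949)
d(x) = -46*x (d(x) = 2*(-23*x) = -46*x)
d(w)/(-5153530) = -46*(-2181/3118)/(-5153530) = (50163/1559)*(-1/5153530) = -50163/8034353270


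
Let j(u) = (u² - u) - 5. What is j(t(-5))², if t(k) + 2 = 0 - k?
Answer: 1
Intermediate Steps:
t(k) = -2 - k (t(k) = -2 + (0 - k) = -2 - k)
j(u) = -5 + u² - u
j(t(-5))² = (-5 + (-2 - 1*(-5))² - (-2 - 1*(-5)))² = (-5 + (-2 + 5)² - (-2 + 5))² = (-5 + 3² - 1*3)² = (-5 + 9 - 3)² = 1² = 1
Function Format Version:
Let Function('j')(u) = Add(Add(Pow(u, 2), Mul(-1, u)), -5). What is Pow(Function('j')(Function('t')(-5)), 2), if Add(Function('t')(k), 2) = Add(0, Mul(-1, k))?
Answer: 1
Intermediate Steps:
Function('t')(k) = Add(-2, Mul(-1, k)) (Function('t')(k) = Add(-2, Add(0, Mul(-1, k))) = Add(-2, Mul(-1, k)))
Function('j')(u) = Add(-5, Pow(u, 2), Mul(-1, u))
Pow(Function('j')(Function('t')(-5)), 2) = Pow(Add(-5, Pow(Add(-2, Mul(-1, -5)), 2), Mul(-1, Add(-2, Mul(-1, -5)))), 2) = Pow(Add(-5, Pow(Add(-2, 5), 2), Mul(-1, Add(-2, 5))), 2) = Pow(Add(-5, Pow(3, 2), Mul(-1, 3)), 2) = Pow(Add(-5, 9, -3), 2) = Pow(1, 2) = 1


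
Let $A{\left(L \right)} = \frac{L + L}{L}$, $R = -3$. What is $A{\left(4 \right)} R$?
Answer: $-6$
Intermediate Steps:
$A{\left(L \right)} = 2$ ($A{\left(L \right)} = \frac{2 L}{L} = 2$)
$A{\left(4 \right)} R = 2 \left(-3\right) = -6$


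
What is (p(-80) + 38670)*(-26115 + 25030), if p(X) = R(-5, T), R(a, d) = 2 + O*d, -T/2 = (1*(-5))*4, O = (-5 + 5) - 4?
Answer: -41785520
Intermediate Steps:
O = -4 (O = 0 - 4 = -4)
T = 40 (T = -2*1*(-5)*4 = -(-10)*4 = -2*(-20) = 40)
R(a, d) = 2 - 4*d
p(X) = -158 (p(X) = 2 - 4*40 = 2 - 160 = -158)
(p(-80) + 38670)*(-26115 + 25030) = (-158 + 38670)*(-26115 + 25030) = 38512*(-1085) = -41785520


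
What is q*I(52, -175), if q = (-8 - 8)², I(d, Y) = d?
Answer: 13312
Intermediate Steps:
q = 256 (q = (-16)² = 256)
q*I(52, -175) = 256*52 = 13312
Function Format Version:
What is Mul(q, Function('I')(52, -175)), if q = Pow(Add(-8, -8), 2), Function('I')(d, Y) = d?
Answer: 13312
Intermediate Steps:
q = 256 (q = Pow(-16, 2) = 256)
Mul(q, Function('I')(52, -175)) = Mul(256, 52) = 13312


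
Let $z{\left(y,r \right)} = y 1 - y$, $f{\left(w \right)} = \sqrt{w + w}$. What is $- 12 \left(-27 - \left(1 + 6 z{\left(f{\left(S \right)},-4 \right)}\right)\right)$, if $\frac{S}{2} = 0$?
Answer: $336$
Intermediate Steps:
$S = 0$ ($S = 2 \cdot 0 = 0$)
$f{\left(w \right)} = \sqrt{2} \sqrt{w}$ ($f{\left(w \right)} = \sqrt{2 w} = \sqrt{2} \sqrt{w}$)
$z{\left(y,r \right)} = 0$ ($z{\left(y,r \right)} = y - y = 0$)
$- 12 \left(-27 - \left(1 + 6 z{\left(f{\left(S \right)},-4 \right)}\right)\right) = - 12 \left(-27 - 1\right) = \left(-12\right) \left(-28\right) = 336$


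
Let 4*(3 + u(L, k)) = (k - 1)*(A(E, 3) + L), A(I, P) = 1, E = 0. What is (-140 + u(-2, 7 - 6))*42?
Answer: -6006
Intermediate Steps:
u(L, k) = -3 + (1 + L)*(-1 + k)/4 (u(L, k) = -3 + ((k - 1)*(1 + L))/4 = -3 + ((-1 + k)*(1 + L))/4 = -3 + ((1 + L)*(-1 + k))/4 = -3 + (1 + L)*(-1 + k)/4)
(-140 + u(-2, 7 - 6))*42 = (-140 + (-13/4 - 1/4*(-2) + (7 - 6)/4 + (1/4)*(-2)*(7 - 6)))*42 = (-140 + (-13/4 + 1/2 + (1/4)*1 + (1/4)*(-2)*1))*42 = (-140 + (-13/4 + 1/2 + 1/4 - 1/2))*42 = (-140 - 3)*42 = -143*42 = -6006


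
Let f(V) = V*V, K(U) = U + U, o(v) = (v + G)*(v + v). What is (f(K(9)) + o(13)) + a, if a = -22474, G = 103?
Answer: -19134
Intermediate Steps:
o(v) = 2*v*(103 + v) (o(v) = (v + 103)*(v + v) = (103 + v)*(2*v) = 2*v*(103 + v))
K(U) = 2*U
f(V) = V²
(f(K(9)) + o(13)) + a = ((2*9)² + 2*13*(103 + 13)) - 22474 = (18² + 2*13*116) - 22474 = (324 + 3016) - 22474 = 3340 - 22474 = -19134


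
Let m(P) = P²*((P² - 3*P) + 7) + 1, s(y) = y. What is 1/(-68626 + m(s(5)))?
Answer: -1/68200 ≈ -1.4663e-5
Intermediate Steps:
m(P) = 1 + P²*(7 + P² - 3*P) (m(P) = P²*(7 + P² - 3*P) + 1 = 1 + P²*(7 + P² - 3*P))
1/(-68626 + m(s(5))) = 1/(-68626 + (1 + 5⁴ - 3*5³ + 7*5²)) = 1/(-68626 + (1 + 625 - 3*125 + 7*25)) = 1/(-68626 + (1 + 625 - 375 + 175)) = 1/(-68626 + 426) = 1/(-68200) = -1/68200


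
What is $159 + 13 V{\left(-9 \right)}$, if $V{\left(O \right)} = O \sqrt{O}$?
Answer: $159 - 351 i \approx 159.0 - 351.0 i$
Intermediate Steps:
$V{\left(O \right)} = O^{\frac{3}{2}}$
$159 + 13 V{\left(-9 \right)} = 159 + 13 \left(-9\right)^{\frac{3}{2}} = 159 + 13 \left(- 27 i\right) = 159 - 351 i$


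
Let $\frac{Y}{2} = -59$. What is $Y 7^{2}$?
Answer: $-5782$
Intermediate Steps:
$Y = -118$ ($Y = 2 \left(-59\right) = -118$)
$Y 7^{2} = - 118 \cdot 7^{2} = \left(-118\right) 49 = -5782$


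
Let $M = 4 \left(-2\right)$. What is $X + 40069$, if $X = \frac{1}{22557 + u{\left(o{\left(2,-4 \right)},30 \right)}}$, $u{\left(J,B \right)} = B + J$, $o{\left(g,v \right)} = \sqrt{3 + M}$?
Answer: $\frac{20442104890193}{510172574} - \frac{i \sqrt{5}}{510172574} \approx 40069.0 - 4.383 \cdot 10^{-9} i$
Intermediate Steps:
$M = -8$
$o{\left(g,v \right)} = i \sqrt{5}$ ($o{\left(g,v \right)} = \sqrt{3 - 8} = \sqrt{-5} = i \sqrt{5}$)
$X = \frac{1}{22587 + i \sqrt{5}}$ ($X = \frac{1}{22557 + \left(30 + i \sqrt{5}\right)} = \frac{1}{22587 + i \sqrt{5}} \approx 4.4273 \cdot 10^{-5} - 4.4 \cdot 10^{-9} i$)
$X + 40069 = \left(\frac{22587}{510172574} - \frac{i \sqrt{5}}{510172574}\right) + 40069 = \frac{20442104890193}{510172574} - \frac{i \sqrt{5}}{510172574}$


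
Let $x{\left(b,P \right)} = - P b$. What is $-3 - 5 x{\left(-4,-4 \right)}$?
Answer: $77$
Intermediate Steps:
$x{\left(b,P \right)} = - P b$
$-3 - 5 x{\left(-4,-4 \right)} = -3 - 5 \left(\left(-1\right) \left(-4\right) \left(-4\right)\right) = -3 - -80 = -3 + 80 = 77$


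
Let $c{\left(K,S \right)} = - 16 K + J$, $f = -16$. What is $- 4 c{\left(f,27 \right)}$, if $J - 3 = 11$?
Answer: $-1080$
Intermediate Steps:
$J = 14$ ($J = 3 + 11 = 14$)
$c{\left(K,S \right)} = 14 - 16 K$ ($c{\left(K,S \right)} = - 16 K + 14 = 14 - 16 K$)
$- 4 c{\left(f,27 \right)} = - 4 \left(14 - -256\right) = - 4 \left(14 + 256\right) = \left(-4\right) 270 = -1080$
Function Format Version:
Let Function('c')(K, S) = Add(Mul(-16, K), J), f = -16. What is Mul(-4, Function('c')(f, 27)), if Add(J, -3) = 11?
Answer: -1080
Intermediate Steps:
J = 14 (J = Add(3, 11) = 14)
Function('c')(K, S) = Add(14, Mul(-16, K)) (Function('c')(K, S) = Add(Mul(-16, K), 14) = Add(14, Mul(-16, K)))
Mul(-4, Function('c')(f, 27)) = Mul(-4, Add(14, Mul(-16, -16))) = Mul(-4, Add(14, 256)) = Mul(-4, 270) = -1080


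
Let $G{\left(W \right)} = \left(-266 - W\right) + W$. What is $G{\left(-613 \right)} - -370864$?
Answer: $370598$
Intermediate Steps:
$G{\left(W \right)} = -266$
$G{\left(-613 \right)} - -370864 = -266 - -370864 = -266 + 370864 = 370598$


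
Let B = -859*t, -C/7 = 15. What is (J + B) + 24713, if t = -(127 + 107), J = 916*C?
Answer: 129539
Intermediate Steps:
C = -105 (C = -7*15 = -105)
J = -96180 (J = 916*(-105) = -96180)
t = -234 (t = -1*234 = -234)
B = 201006 (B = -859*(-234) = 201006)
(J + B) + 24713 = (-96180 + 201006) + 24713 = 104826 + 24713 = 129539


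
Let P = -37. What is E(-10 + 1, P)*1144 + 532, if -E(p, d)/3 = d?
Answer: 127516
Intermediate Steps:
E(p, d) = -3*d
E(-10 + 1, P)*1144 + 532 = -3*(-37)*1144 + 532 = 111*1144 + 532 = 126984 + 532 = 127516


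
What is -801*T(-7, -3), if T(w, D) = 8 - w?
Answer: -12015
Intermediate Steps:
-801*T(-7, -3) = -801*(8 - 1*(-7)) = -801*(8 + 7) = -801*15 = -12015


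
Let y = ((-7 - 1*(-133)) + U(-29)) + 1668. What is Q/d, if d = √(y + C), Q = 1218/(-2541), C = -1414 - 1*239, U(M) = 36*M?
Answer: 58*I*√903/109263 ≈ 0.015951*I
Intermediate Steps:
C = -1653 (C = -1414 - 239 = -1653)
y = 750 (y = ((-7 - 1*(-133)) + 36*(-29)) + 1668 = ((-7 + 133) - 1044) + 1668 = (126 - 1044) + 1668 = -918 + 1668 = 750)
Q = -58/121 (Q = 1218*(-1/2541) = -58/121 ≈ -0.47934)
d = I*√903 (d = √(750 - 1653) = √(-903) = I*√903 ≈ 30.05*I)
Q/d = -58*(-I*√903/903)/121 = -(-58)*I*√903/109263 = 58*I*√903/109263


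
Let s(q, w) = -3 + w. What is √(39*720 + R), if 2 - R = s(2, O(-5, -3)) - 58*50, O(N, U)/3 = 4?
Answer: √30973 ≈ 175.99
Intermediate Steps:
O(N, U) = 12 (O(N, U) = 3*4 = 12)
R = 2893 (R = 2 - ((-3 + 12) - 58*50) = 2 - (9 - 2900) = 2 - 1*(-2891) = 2 + 2891 = 2893)
√(39*720 + R) = √(39*720 + 2893) = √(28080 + 2893) = √30973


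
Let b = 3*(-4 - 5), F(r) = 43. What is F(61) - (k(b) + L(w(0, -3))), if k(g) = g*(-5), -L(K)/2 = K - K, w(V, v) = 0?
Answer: -92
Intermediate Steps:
b = -27 (b = 3*(-9) = -27)
L(K) = 0 (L(K) = -2*(K - K) = -2*0 = 0)
k(g) = -5*g
F(61) - (k(b) + L(w(0, -3))) = 43 - (-5*(-27) + 0) = 43 - (135 + 0) = 43 - 1*135 = 43 - 135 = -92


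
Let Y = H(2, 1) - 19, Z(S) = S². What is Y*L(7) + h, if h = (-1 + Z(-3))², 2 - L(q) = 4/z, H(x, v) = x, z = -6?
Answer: 56/3 ≈ 18.667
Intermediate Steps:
Y = -17 (Y = 2 - 19 = -17)
L(q) = 8/3 (L(q) = 2 - 4/(-6) = 2 - 4*(-1)/6 = 2 - 1*(-⅔) = 2 + ⅔ = 8/3)
h = 64 (h = (-1 + (-3)²)² = (-1 + 9)² = 8² = 64)
Y*L(7) + h = -17*8/3 + 64 = -136/3 + 64 = 56/3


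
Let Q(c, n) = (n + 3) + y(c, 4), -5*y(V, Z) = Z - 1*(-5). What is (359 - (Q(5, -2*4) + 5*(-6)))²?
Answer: 3916441/25 ≈ 1.5666e+5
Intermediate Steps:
y(V, Z) = -1 - Z/5 (y(V, Z) = -(Z - 1*(-5))/5 = -(Z + 5)/5 = -(5 + Z)/5 = -1 - Z/5)
Q(c, n) = 6/5 + n (Q(c, n) = (n + 3) + (-1 - ⅕*4) = (3 + n) + (-1 - ⅘) = (3 + n) - 9/5 = 6/5 + n)
(359 - (Q(5, -2*4) + 5*(-6)))² = (359 - ((6/5 - 2*4) + 5*(-6)))² = (359 - ((6/5 - 8) - 30))² = (359 - (-34/5 - 30))² = (359 - 1*(-184/5))² = (359 + 184/5)² = (1979/5)² = 3916441/25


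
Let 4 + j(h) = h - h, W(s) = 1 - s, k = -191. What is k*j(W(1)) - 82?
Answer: 682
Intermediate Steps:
j(h) = -4 (j(h) = -4 + (h - h) = -4 + 0 = -4)
k*j(W(1)) - 82 = -191*(-4) - 82 = 764 - 82 = 682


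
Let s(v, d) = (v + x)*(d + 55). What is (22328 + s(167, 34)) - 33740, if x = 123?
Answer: 14398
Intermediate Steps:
s(v, d) = (55 + d)*(123 + v) (s(v, d) = (v + 123)*(d + 55) = (123 + v)*(55 + d) = (55 + d)*(123 + v))
(22328 + s(167, 34)) - 33740 = (22328 + (6765 + 55*167 + 123*34 + 34*167)) - 33740 = (22328 + (6765 + 9185 + 4182 + 5678)) - 33740 = (22328 + 25810) - 33740 = 48138 - 33740 = 14398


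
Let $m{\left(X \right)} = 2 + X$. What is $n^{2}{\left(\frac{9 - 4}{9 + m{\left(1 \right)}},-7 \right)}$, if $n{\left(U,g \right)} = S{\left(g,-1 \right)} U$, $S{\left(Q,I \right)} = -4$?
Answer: $\frac{25}{9} \approx 2.7778$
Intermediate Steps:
$n{\left(U,g \right)} = - 4 U$
$n^{2}{\left(\frac{9 - 4}{9 + m{\left(1 \right)}},-7 \right)} = \left(- 4 \frac{9 - 4}{9 + \left(2 + 1\right)}\right)^{2} = \left(- 4 \frac{5}{9 + 3}\right)^{2} = \left(- 4 \cdot \frac{5}{12}\right)^{2} = \left(- 4 \cdot 5 \cdot \frac{1}{12}\right)^{2} = \left(\left(-4\right) \frac{5}{12}\right)^{2} = \left(- \frac{5}{3}\right)^{2} = \frac{25}{9}$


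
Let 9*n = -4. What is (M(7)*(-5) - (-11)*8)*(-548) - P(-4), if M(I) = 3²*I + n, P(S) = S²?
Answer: 1108460/9 ≈ 1.2316e+5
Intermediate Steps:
n = -4/9 (n = (⅑)*(-4) = -4/9 ≈ -0.44444)
M(I) = -4/9 + 9*I (M(I) = 3²*I - 4/9 = 9*I - 4/9 = -4/9 + 9*I)
(M(7)*(-5) - (-11)*8)*(-548) - P(-4) = ((-4/9 + 9*7)*(-5) - (-11)*8)*(-548) - 1*(-4)² = ((-4/9 + 63)*(-5) - 1*(-88))*(-548) - 1*16 = ((563/9)*(-5) + 88)*(-548) - 16 = (-2815/9 + 88)*(-548) - 16 = -2023/9*(-548) - 16 = 1108604/9 - 16 = 1108460/9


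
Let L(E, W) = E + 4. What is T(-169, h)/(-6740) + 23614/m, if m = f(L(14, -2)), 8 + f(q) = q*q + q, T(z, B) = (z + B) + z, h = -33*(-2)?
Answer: 19906151/281395 ≈ 70.741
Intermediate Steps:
h = 66
L(E, W) = 4 + E
T(z, B) = B + 2*z (T(z, B) = (B + z) + z = B + 2*z)
f(q) = -8 + q + q² (f(q) = -8 + (q*q + q) = -8 + (q² + q) = -8 + (q + q²) = -8 + q + q²)
m = 334 (m = -8 + (4 + 14) + (4 + 14)² = -8 + 18 + 18² = -8 + 18 + 324 = 334)
T(-169, h)/(-6740) + 23614/m = (66 + 2*(-169))/(-6740) + 23614/334 = (66 - 338)*(-1/6740) + 23614*(1/334) = -272*(-1/6740) + 11807/167 = 68/1685 + 11807/167 = 19906151/281395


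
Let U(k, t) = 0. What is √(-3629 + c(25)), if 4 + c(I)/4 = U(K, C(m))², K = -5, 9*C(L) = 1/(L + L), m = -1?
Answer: 27*I*√5 ≈ 60.374*I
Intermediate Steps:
C(L) = 1/(18*L) (C(L) = 1/(9*(L + L)) = 1/(9*((2*L))) = (1/(2*L))/9 = 1/(18*L))
c(I) = -16 (c(I) = -16 + 4*0² = -16 + 4*0 = -16 + 0 = -16)
√(-3629 + c(25)) = √(-3629 - 16) = √(-3645) = 27*I*√5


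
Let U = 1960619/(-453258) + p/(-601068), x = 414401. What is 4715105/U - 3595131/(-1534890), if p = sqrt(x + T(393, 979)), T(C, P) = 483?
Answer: -7956519819463971238447244050821/7299286595818899216504760 + 23925263818339313235*sqrt(103721)/28533458146781460104 ≈ -1.0898e+6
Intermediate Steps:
p = 2*sqrt(103721) (p = sqrt(414401 + 483) = sqrt(414884) = 2*sqrt(103721) ≈ 644.12)
U = -1960619/453258 - sqrt(103721)/300534 (U = 1960619/(-453258) + (2*sqrt(103721))/(-601068) = 1960619*(-1/453258) + (2*sqrt(103721))*(-1/601068) = -1960619/453258 - sqrt(103721)/300534 ≈ -4.3267)
4715105/U - 3595131/(-1534890) = 4715105/(-1960619/453258 - sqrt(103721)/300534) - 3595131/(-1534890) = 4715105/(-1960619/453258 - sqrt(103721)/300534) - 3595131*(-1/1534890) = 4715105/(-1960619/453258 - sqrt(103721)/300534) + 1198377/511630 = 1198377/511630 + 4715105/(-1960619/453258 - sqrt(103721)/300534)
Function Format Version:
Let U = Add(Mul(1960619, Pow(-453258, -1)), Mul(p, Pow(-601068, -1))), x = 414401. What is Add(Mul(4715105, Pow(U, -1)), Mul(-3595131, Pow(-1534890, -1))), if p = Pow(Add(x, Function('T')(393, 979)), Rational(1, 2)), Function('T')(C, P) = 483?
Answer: Add(Rational(-7956519819463971238447244050821, 7299286595818899216504760), Mul(Rational(23925263818339313235, 28533458146781460104), Pow(103721, Rational(1, 2)))) ≈ -1.0898e+6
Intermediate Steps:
p = Mul(2, Pow(103721, Rational(1, 2))) (p = Pow(Add(414401, 483), Rational(1, 2)) = Pow(414884, Rational(1, 2)) = Mul(2, Pow(103721, Rational(1, 2))) ≈ 644.12)
U = Add(Rational(-1960619, 453258), Mul(Rational(-1, 300534), Pow(103721, Rational(1, 2)))) (U = Add(Mul(1960619, Pow(-453258, -1)), Mul(Mul(2, Pow(103721, Rational(1, 2))), Pow(-601068, -1))) = Add(Mul(1960619, Rational(-1, 453258)), Mul(Mul(2, Pow(103721, Rational(1, 2))), Rational(-1, 601068))) = Add(Rational(-1960619, 453258), Mul(Rational(-1, 300534), Pow(103721, Rational(1, 2)))) ≈ -4.3267)
Add(Mul(4715105, Pow(U, -1)), Mul(-3595131, Pow(-1534890, -1))) = Add(Mul(4715105, Pow(Add(Rational(-1960619, 453258), Mul(Rational(-1, 300534), Pow(103721, Rational(1, 2)))), -1)), Mul(-3595131, Pow(-1534890, -1))) = Add(Mul(4715105, Pow(Add(Rational(-1960619, 453258), Mul(Rational(-1, 300534), Pow(103721, Rational(1, 2)))), -1)), Mul(-3595131, Rational(-1, 1534890))) = Add(Mul(4715105, Pow(Add(Rational(-1960619, 453258), Mul(Rational(-1, 300534), Pow(103721, Rational(1, 2)))), -1)), Rational(1198377, 511630)) = Add(Rational(1198377, 511630), Mul(4715105, Pow(Add(Rational(-1960619, 453258), Mul(Rational(-1, 300534), Pow(103721, Rational(1, 2)))), -1)))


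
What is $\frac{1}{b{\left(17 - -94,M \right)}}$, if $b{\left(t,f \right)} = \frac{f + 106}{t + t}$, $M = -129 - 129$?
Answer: $- \frac{111}{76} \approx -1.4605$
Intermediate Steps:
$M = -258$
$b{\left(t,f \right)} = \frac{106 + f}{2 t}$
$\frac{1}{b{\left(17 - -94,M \right)}} = \frac{1}{\frac{1}{2} \frac{1}{17 - -94} \left(106 - 258\right)} = \frac{1}{\frac{1}{2} \frac{1}{17 + 94} \left(-152\right)} = \frac{1}{\frac{1}{2} \cdot \frac{1}{111} \left(-152\right)} = \frac{1}{- \frac{76}{111}} = - \frac{111}{76}$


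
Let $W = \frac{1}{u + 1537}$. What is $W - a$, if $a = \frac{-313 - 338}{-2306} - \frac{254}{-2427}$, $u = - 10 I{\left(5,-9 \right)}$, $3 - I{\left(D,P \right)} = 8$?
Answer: $- \frac{381263425}{986878066} \approx -0.38633$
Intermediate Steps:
$I{\left(D,P \right)} = -5$ ($I{\left(D,P \right)} = 3 - 8 = -5$)
$u = 50$ ($u = \left(-10\right) \left(-5\right) = 50$)
$a = \frac{2165701}{5596662}$ ($a = \left(-313 - 338\right) \left(- \frac{1}{2306}\right) - - \frac{254}{2427} = \left(-651\right) \left(- \frac{1}{2306}\right) + \frac{254}{2427} = \frac{651}{2306} + \frac{254}{2427} = \frac{2165701}{5596662} \approx 0.38696$)
$W = \frac{1}{1587}$ ($W = \frac{1}{50 + 1537} = \frac{1}{1587} \approx 0.00063012$)
$W - a = \frac{1}{1587} - \frac{2165701}{5596662} = - \frac{381263425}{986878066}$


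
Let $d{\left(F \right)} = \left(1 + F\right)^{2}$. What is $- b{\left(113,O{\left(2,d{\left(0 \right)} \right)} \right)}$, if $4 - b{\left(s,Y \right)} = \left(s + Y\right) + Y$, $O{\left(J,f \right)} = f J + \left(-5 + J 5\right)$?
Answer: $123$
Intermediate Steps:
$O{\left(J,f \right)} = -5 + 5 J + J f$ ($O{\left(J,f \right)} = J f + \left(-5 + 5 J\right) = -5 + 5 J + J f$)
$b{\left(s,Y \right)} = 4 - s - 2 Y$ ($b{\left(s,Y \right)} = 4 - \left(\left(s + Y\right) + Y\right) = 4 - \left(\left(Y + s\right) + Y\right) = 4 - \left(s + 2 Y\right) = 4 - s - 2 Y$)
$- b{\left(113,O{\left(2,d{\left(0 \right)} \right)} \right)} = - (4 - 113 - 2 \left(-5 + 5 \cdot 2 + 2 \left(1 + 0\right)^{2}\right)) = - (4 - 113 - 2 \left(-5 + 10 + 2 \cdot 1^{2}\right)) = - (4 - 113 - 2 \left(-5 + 10 + 2 \cdot 1\right)) = - (4 - 113 - 2 \left(-5 + 10 + 2\right)) = - (4 - 113 - 14) = \left(-1\right) \left(-123\right) = 123$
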